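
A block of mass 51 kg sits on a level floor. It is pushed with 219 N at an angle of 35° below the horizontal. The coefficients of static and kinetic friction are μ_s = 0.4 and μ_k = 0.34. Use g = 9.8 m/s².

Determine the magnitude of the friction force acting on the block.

f ≈ 179 N

Vertical equilibrium gives N = m g + P sin α = 625.4 N.
Horizontally, friction must balance P cos α = 179.4 N.
The static-friction limit is μ_s N = 250.2 N.
Since 179.4 N does not exceed the limit, the block stays at rest and f = 179 N.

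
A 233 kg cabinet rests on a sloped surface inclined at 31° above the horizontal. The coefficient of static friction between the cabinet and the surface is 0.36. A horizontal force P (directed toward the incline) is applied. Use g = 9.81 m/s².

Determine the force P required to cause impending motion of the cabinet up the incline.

P ≈ 2800 N

At impending motion up the slope, friction acts down-slope at its limit: f = μ_s N.
Perpendicular to the incline: N = m g cos θ + P sin θ.
Along the incline: P cos θ = m g sin θ + μ_s N = m g sin θ + μ_s (m g cos θ + P sin θ).
Solving, P (cos θ − μ_s sin θ) = m g (sin θ + μ_s cos θ), so P = 233×9.81×(sin 31° + 0.36 cos 31°)/(cos 31° − 0.36 sin 31°) = 2290×0.8236/0.6718 = 2800 N.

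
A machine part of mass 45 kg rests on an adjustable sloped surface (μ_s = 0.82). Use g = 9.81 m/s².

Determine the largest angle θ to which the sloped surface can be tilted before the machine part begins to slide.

θ_max ≈ 39.4°

At the slip threshold, m g sin θ = μ_s · m g cos θ, so tan θ = μ_s.
θ_max = arctan(0.82) = 39.4°.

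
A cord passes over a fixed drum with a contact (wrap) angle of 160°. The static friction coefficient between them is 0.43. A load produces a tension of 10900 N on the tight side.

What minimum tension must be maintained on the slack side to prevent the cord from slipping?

Capstan equation at impending slip: T_tight/T_slack = e^{μβ}.
β = 160° = 2.793 rad; e^{μβ} = e^{0.43×2.793} = 3.323.
T_slack = T_tight / e^{μβ} = 10900 / 3.323 = 3280 N.

T_min ≈ 3280 N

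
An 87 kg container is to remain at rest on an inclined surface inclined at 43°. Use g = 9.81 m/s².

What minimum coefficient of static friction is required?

μ_s,min ≈ 0.933

At the slip threshold m g sin θ = μ_s m g cos θ, so μ_s,min = tan θ.
μ_s,min = tan 43° = 0.933.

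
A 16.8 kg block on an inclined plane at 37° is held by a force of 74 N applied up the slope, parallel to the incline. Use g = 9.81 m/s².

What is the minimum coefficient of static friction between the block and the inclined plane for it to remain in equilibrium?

μ_s,min ≈ 0.191

N = m g cos θ = 131.6 N.
Friction must make up the shortfall along the incline: f = m g sin θ − P = 99.18 − 74 = 25.18 N.
At the threshold f = μ_s N, so μ_s,min = 25.18/131.6 = 0.191.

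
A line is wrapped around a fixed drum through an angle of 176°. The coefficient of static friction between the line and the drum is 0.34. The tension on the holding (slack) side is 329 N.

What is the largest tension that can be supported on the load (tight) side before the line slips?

T_max ≈ 935 N

At impending slip the capstan equation gives T₂/T₁ = e^{μβ} with β in radians.
β = 176° × π/180 = 3.072 rad.
e^{μβ} = e^{0.34×3.072} = 2.842.
T₂ = T₁ · e^{μβ} = 329 × 2.842 = 935 N.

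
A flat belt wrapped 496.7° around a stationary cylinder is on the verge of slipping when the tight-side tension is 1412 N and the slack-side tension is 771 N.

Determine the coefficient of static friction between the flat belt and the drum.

T₂/T₁ = e^{μβ} → μ = ln(T₂/T₁)/β.
β = 496.7° = 8.669 rad.
μ = ln(1412/771)/8.669 = ln(1.831)/8.669 = 0.0698.

μ ≈ 0.0698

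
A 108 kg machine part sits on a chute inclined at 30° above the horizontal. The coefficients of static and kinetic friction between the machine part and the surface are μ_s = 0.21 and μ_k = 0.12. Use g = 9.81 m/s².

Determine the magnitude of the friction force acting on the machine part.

f ≈ 110 N (up the incline)

Perpendicular to the surface, N = m g cos θ = 108·9.81·cos 30° = 917.5 N.
For equilibrium along the incline, friction must balance the weight component: f = m g sin θ = 529.7 N up the slope.
Maximum static friction available: μ_s N = 0.21 × 917.5 = 192.7 N.
Since |529.7| > 192.7 N, static friction cannot hold it; the machine part slides down the incline and kinetic friction applies: f = μ_k N = 0.12 × 917.5 = 110 N.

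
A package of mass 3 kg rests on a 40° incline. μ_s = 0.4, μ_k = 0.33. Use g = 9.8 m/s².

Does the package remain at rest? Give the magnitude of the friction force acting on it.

f ≈ 7.43 N

N = m g cos θ = 22.5 N.
Down-slope weight component: m g sin θ = 18.9 N.
μ_s N = 9.01 N.
18.9 > 9.01 N, so it slides; kinetic friction f = μ_k N = 0.33×22.5 = 7.43 N.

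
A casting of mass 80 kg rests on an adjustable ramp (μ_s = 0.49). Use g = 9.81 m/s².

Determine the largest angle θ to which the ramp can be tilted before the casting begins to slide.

θ_max ≈ 26.1°

At the slip threshold, m g sin θ = μ_s · m g cos θ, so tan θ = μ_s.
θ_max = arctan(0.49) = 26.1°.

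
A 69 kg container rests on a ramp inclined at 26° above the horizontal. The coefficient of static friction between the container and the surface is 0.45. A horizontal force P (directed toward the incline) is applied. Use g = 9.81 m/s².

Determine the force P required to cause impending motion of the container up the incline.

At impending motion up the slope, friction acts down-slope at its limit: f = μ_s N.
Perpendicular to the incline: N = m g cos θ + P sin θ.
Along the incline: P cos θ = m g sin θ + μ_s N = m g sin θ + μ_s (m g cos θ + P sin θ).
Solving, P (cos θ − μ_s sin θ) = m g (sin θ + μ_s cos θ), so P = 69×9.81×(sin 26° + 0.45 cos 26°)/(cos 26° − 0.45 sin 26°) = 677×0.8428/0.7015 = 813 N.

P ≈ 813 N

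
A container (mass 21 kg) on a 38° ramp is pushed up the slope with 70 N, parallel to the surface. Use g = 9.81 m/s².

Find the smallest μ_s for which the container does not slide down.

μ_s,min ≈ 0.35

N = m g cos θ = 162.3 N.
Friction must make up the shortfall along the incline: f = m g sin θ − P = 126.8 − 70 = 56.83 N.
At the threshold f = μ_s N, so μ_s,min = 56.83/162.3 = 0.35.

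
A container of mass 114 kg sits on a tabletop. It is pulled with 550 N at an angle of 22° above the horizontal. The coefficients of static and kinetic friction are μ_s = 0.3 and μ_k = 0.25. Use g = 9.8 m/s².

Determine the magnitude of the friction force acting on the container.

The vertical component of P reduces the normal force: N = m g − P sin α = 1117 − 206 = 911.2 N.
For equilibrium, f = P cos α = 550×cos 22° = 510 N.
μ_s N = 0.3 × 911.2 = 273.3 N.
510 > 273.3 N → the container slides; f = μ_k N = 0.25×911.2 = 228 N.

f ≈ 228 N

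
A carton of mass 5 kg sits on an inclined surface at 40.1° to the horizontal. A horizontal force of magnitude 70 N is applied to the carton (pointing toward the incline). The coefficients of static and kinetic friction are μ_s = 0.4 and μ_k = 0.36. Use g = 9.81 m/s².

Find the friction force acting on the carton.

Resolve perpendicular to the incline: N = m g cos θ + P sin θ = 5×9.81×cos 40.1° + 70×sin 40.1° = 82.61 N.
Parallel to the incline: P cos θ − m g sin θ = 53.54 − 31.59 = 21.95 N; the friction needed to balance this is 21.95 N acting down the slope.
Maximum static friction: μ_s N = 0.4 × 82.61 = 33.04 N.
Since 21.95 N is within the 33.04 N limit, the carton stays put and friction is exactly 22 N.

f ≈ 22 N (down the incline)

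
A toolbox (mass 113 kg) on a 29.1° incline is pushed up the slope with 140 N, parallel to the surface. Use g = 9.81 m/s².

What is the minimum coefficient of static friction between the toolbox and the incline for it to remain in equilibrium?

N = m g cos θ = 968.6 N.
Friction must make up the shortfall along the incline: f = m g sin θ − P = 539.1 − 140 = 399.1 N.
At the threshold f = μ_s N, so μ_s,min = 399.1/968.6 = 0.412.

μ_s,min ≈ 0.412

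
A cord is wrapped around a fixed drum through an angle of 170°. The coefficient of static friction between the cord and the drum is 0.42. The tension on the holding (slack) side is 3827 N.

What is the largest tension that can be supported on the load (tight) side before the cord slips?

T_max ≈ 13300 N

At impending slip the capstan equation gives T₂/T₁ = e^{μβ} with β in radians.
β = 170° × π/180 = 2.967 rad.
e^{μβ} = e^{0.42×2.967} = 3.477.
T₂ = T₁ · e^{μβ} = 3827 × 3.477 = 13300 N.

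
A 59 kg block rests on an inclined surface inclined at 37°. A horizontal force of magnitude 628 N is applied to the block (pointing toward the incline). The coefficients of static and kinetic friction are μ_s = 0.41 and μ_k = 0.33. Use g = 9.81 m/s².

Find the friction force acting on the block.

Normal direction: N = m g cos θ + P sin θ = 840.2 N.
Along the incline, the net driving force (taking up-slope positive) is P cos θ − m g sin θ = 501.5 − 348.3 = 153.2 N, so equilibrium requires friction f = -153.2 N (down-slope).
The limit of static friction is μ_s N = 344.5 N.
|f_req| = 153.2 ≤ 344.5 N → the block is in equilibrium; friction equals the required value.

f ≈ 153 N (down the incline)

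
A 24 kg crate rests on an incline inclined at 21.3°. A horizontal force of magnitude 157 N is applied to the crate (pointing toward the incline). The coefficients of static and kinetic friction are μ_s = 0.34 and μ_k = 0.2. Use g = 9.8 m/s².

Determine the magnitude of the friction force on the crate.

Resolve perpendicular to the incline: N = m g cos θ + P sin θ = 24×9.8×cos 21.3° + 157×sin 21.3° = 276.2 N.
Along the incline, the net driving force (taking up-slope positive) is P cos θ − m g sin θ = 146.3 − 85.44 = 60.84 N, so equilibrium requires friction f = -60.84 N (down-slope).
Maximum static friction: μ_s N = 0.34 × 276.2 = 93.9 N.
|f_req| = 60.84 ≤ 93.9 N → the crate is in equilibrium; friction equals the required value.

f ≈ 60.8 N (down the incline)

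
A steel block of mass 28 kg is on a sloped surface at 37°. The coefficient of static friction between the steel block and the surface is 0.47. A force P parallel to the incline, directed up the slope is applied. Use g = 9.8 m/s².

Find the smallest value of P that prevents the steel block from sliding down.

The steel block tends to slide down (tan θ > μ_s), so at the point of impending slip friction acts up-slope at its limit: f = μ_s N.
P is parallel to the surface, so N = m g cos θ = 219 N.
Along the incline: P + μ_s N = m g sin θ, so P = 165 − 0.47×219 = 62.1 N.

P_min ≈ 62.1 N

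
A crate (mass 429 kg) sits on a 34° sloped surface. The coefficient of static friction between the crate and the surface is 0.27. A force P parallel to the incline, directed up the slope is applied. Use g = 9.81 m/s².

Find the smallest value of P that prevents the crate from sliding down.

P_min ≈ 1410 N

The crate tends to slide down (tan θ > μ_s), so at the point of impending slip friction acts up-slope at its limit: f = μ_s N.
P is parallel to the surface, so N = m g cos θ = 3490 N.
Along the incline: P + μ_s N = m g sin θ, so P = 2350 − 0.27×3490 = 1410 N.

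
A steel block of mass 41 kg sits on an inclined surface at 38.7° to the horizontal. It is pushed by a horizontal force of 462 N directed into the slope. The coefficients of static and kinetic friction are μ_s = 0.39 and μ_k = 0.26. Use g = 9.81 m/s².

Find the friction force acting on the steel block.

f ≈ 109 N (down the incline)

Resolve perpendicular to the incline: N = m g cos θ + P sin θ = 41×9.81×cos 38.7° + 462×sin 38.7° = 602.8 N.
Parallel to the incline: P cos θ − m g sin θ = 360.6 − 251.5 = 109.1 N; the friction needed to balance this is 109.1 N acting down the slope.
The limit of static friction is μ_s N = 235.1 N.
|f_req| = 109.1 ≤ 235.1 N → the steel block is in equilibrium; friction equals the required value.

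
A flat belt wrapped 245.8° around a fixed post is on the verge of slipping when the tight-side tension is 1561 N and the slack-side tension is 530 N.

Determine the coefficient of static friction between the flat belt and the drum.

T₂/T₁ = e^{μβ} → μ = ln(T₂/T₁)/β.
β = 245.8° = 4.29 rad.
μ = ln(1561/530)/4.29 = ln(2.945)/4.29 = 0.252.

μ ≈ 0.252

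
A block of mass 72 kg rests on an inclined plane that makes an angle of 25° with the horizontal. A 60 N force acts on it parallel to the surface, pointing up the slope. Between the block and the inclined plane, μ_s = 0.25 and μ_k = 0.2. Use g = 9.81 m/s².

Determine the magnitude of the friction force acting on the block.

Normal force: N = m g cos θ = 72 × 9.81 × cos 25° = 640.1 N.
For equilibrium along the incline the friction force must supply f = m g sin θ − P = 298.5 − 60 = 238.5 N (positive meaning up-slope).
Static friction can supply at most μ_s N = 160 N.
Since |238.5| > 160 N, static friction cannot hold it; the block slides down the incline and kinetic friction applies: f = μ_k N = 0.2 × 640.1 = 128 N.

f ≈ 128 N (up the incline)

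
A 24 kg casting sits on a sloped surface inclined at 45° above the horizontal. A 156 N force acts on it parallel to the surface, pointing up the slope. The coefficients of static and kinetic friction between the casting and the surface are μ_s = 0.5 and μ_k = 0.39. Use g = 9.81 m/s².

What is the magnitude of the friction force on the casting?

Perpendicular to the surface, N = m g cos θ = 24·9.81·cos 45° = 166.5 N.
The friction needed for equilibrium is m g sin θ − P = 166.5 − 156 = 10.48 N, measured positive up-slope.
Maximum static friction available: μ_s N = 0.5 × 166.5 = 83.24 N.
Since |10.48| ≤ 83.24 N, static friction is sufficient; f equals the required value, not μ_s N.

f ≈ 10.5 N (up the incline)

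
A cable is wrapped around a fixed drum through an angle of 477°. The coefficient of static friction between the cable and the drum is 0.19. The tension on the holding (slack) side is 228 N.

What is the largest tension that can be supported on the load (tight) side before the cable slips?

T_max ≈ 1110 N

At impending slip the capstan equation gives T₂/T₁ = e^{μβ} with β in radians.
β = 477° × π/180 = 8.325 rad.
e^{μβ} = e^{0.19×8.325} = 4.864.
T₂ = T₁ · e^{μβ} = 228 × 4.864 = 1110 N.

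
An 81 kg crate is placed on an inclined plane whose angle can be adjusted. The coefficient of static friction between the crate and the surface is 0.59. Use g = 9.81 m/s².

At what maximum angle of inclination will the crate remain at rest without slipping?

At the slip threshold, m g sin θ = μ_s · m g cos θ, so tan θ = μ_s.
θ_max = arctan(0.59) = 30.5°.

θ_max ≈ 30.5°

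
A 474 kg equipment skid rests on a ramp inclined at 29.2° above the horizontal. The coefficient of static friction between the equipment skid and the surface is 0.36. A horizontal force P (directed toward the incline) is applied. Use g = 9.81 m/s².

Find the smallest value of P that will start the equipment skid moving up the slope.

P ≈ 5350 N

At impending motion up the slope, friction acts down-slope at its limit: f = μ_s N.
Perpendicular to the incline: N = m g cos θ + P sin θ.
Along the incline: P cos θ = m g sin θ + μ_s N = m g sin θ + μ_s (m g cos θ + P sin θ).
Solving, P (cos θ − μ_s sin θ) = m g (sin θ + μ_s cos θ), so P = 474×9.81×(sin 29.2° + 0.36 cos 29.2°)/(cos 29.2° − 0.36 sin 29.2°) = 4650×0.8021/0.6973 = 5350 N.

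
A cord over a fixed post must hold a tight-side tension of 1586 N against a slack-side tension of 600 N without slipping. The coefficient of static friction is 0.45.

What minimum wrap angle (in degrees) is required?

T₂/T₁ = e^{μβ} → β = ln(T₂/T₁)/μ.
β = ln(1586/600)/0.45 = 0.972/0.45 = 2.16 rad.
In degrees: β = 2.16 × 180/π = 124°.

β_min ≈ 124°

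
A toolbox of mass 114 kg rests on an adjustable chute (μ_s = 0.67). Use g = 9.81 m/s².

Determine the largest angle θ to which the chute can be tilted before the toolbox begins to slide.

At the slip threshold, m g sin θ = μ_s · m g cos θ, so tan θ = μ_s.
θ_max = arctan(0.67) = 33.8°.

θ_max ≈ 33.8°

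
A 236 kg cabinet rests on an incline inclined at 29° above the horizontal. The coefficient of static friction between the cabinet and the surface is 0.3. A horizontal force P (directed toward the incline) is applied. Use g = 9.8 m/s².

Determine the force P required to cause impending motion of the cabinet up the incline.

P ≈ 2370 N

At impending motion up the slope, friction acts down-slope at its limit: f = μ_s N.
Perpendicular to the incline: N = m g cos θ + P sin θ.
Along the incline: P cos θ = m g sin θ + μ_s N = m g sin θ + μ_s (m g cos θ + P sin θ).
Solving, P (cos θ − μ_s sin θ) = m g (sin θ + μ_s cos θ), so P = 236×9.8×(sin 29° + 0.3 cos 29°)/(cos 29° − 0.3 sin 29°) = 2310×0.7472/0.7292 = 2370 N.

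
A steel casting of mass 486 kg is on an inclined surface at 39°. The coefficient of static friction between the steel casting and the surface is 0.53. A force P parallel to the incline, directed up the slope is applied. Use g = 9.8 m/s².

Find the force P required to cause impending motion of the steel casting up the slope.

At impending motion up the slope, friction acts down-slope at its limit: f = μ_s N.
P is parallel to the surface, so N = m g cos θ = 3700 N.
Along the incline: P = m g sin θ + μ_s N = 3000 + 0.53×3700 = 4960 N.

P ≈ 4960 N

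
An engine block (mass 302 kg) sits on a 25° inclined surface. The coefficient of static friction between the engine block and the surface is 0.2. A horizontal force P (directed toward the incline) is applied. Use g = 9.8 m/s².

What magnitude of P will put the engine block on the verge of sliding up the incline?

At impending motion up the slope, friction acts down-slope at its limit: f = μ_s N.
Perpendicular to the incline: N = m g cos θ + P sin θ.
Along the incline: P cos θ = m g sin θ + μ_s N = m g sin θ + μ_s (m g cos θ + P sin θ).
Solving, P (cos θ − μ_s sin θ) = m g (sin θ + μ_s cos θ), so P = 302×9.8×(sin 25° + 0.2 cos 25°)/(cos 25° − 0.2 sin 25°) = 2960×0.6039/0.8218 = 2170 N.

P ≈ 2170 N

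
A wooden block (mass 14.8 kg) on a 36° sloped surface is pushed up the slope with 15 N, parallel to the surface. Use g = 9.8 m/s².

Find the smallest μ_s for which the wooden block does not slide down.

N = m g cos θ = 117.3 N.
Friction must make up the shortfall along the incline: f = m g sin θ − P = 85.25 − 15 = 70.25 N.
At the threshold f = μ_s N, so μ_s,min = 70.25/117.3 = 0.599.

μ_s,min ≈ 0.599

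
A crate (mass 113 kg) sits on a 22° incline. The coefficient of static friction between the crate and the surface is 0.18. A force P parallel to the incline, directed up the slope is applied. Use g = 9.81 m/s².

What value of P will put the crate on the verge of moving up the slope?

At impending motion up the slope, friction acts down-slope at its limit: f = μ_s N.
P is parallel to the surface, so N = m g cos θ = 1030 N.
Along the incline: P = m g sin θ + μ_s N = 415 + 0.18×1030 = 600 N.

P ≈ 600 N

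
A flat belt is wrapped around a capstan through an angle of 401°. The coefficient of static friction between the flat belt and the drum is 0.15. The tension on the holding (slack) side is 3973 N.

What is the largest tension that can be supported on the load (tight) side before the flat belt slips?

At impending slip the capstan equation gives T₂/T₁ = e^{μβ} with β in radians.
β = 401° × π/180 = 6.999 rad.
e^{μβ} = e^{0.15×6.999} = 2.857.
T₂ = T₁ · e^{μβ} = 3973 × 2.857 = 11400 N.

T_max ≈ 11400 N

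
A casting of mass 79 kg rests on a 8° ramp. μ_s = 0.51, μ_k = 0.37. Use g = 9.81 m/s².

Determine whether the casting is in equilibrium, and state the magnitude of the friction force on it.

N = m g cos θ = 767 N.
Down-slope weight component: m g sin θ = 108 N.
μ_s N = 391 N.
108 ≤ 391 N, so it stays put; friction = 108 N.

f ≈ 108 N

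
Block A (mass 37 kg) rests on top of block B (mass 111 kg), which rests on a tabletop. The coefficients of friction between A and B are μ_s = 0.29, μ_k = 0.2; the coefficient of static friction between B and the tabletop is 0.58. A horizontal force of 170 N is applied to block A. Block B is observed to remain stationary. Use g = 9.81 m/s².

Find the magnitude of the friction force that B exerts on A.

Between the blocks, N₁ = m_A g = 363 N.
Maximum static friction on A from B: μ_s N₁ = 0.29×363 = 105.3 N.
P = 170 N exceeds that limit, so A slips over B and the interface friction becomes kinetic: f₁ = μ_k N₁ = 0.2×363 = 72.6 N.
By Newton's third law B feels 72.6 N forward from A. With B stationary, the floor's static friction on B balances it: f₂ = 72.6 N (well within μ_s(m_A+m_B)g = 842.1 N).

f ≈ 72.6 N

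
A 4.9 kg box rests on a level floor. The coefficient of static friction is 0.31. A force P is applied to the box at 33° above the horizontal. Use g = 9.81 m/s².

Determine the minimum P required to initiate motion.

N = m g − P sin α (the pull lifts the box).
At impending slip, P cos α = μ_s N = μ_s (m g − P sin α).
Solving: P (cos α + μ_s sin α) = μ_s m g → P = 0.31×48.1/(cos 33° + 0.31 sin 33°) = 14.9/1.008 = 14.8 N.

P ≈ 14.8 N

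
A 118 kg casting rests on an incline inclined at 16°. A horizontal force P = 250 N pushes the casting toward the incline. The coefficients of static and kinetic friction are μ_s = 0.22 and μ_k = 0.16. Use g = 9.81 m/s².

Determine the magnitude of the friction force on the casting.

f ≈ 78.8 N (up the incline)

Resolve perpendicular to the incline: N = m g cos θ + P sin θ = 118×9.81×cos 16° + 250×sin 16° = 1182 N.
Parallel to the incline: P cos θ − m g sin θ = 240.3 − 319.1 = -78.76 N; the friction needed to balance this is 78.76 N acting up the slope.
Maximum static friction: μ_s N = 0.22 × 1182 = 260 N.
Since 78.76 N is within the 260 N limit, the casting stays put and friction is exactly 78.8 N.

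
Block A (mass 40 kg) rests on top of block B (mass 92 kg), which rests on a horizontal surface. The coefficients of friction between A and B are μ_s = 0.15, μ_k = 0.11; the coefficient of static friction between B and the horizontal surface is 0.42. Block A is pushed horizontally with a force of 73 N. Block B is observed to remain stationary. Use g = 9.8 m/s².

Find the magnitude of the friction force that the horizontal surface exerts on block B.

Normal force at the A–B interface: N₁ = m_A g = 392 N.
So the A–B interface can sustain at most μ_s N₁ = 58.8 N of static friction.
P = 73 N exceeds that limit, so A slips over B and the interface friction becomes kinetic: f₁ = μ_k N₁ = 0.11×392 = 43.1 N.
B experiences an equal 43.1 N forward from A (third law). B is in equilibrium, so the floor supplies f₂ = 43.1 N of static friction (limit μ_s(m_A+m_B)g = 543.3 N, not exceeded).

f ≈ 43.1 N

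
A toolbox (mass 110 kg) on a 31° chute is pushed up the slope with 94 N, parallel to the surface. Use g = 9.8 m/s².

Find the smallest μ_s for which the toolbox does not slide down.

N = m g cos θ = 924 N.
Friction must make up the shortfall along the incline: f = m g sin θ − P = 555.2 − 94 = 461.2 N.
At the threshold f = μ_s N, so μ_s,min = 461.2/924 = 0.499.

μ_s,min ≈ 0.499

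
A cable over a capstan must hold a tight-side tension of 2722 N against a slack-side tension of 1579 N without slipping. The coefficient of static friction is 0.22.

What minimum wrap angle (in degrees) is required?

T₂/T₁ = e^{μβ} → β = ln(T₂/T₁)/μ.
β = ln(2722/1579)/0.22 = 0.5446/0.22 = 2.475 rad.
In degrees: β = 2.475 × 180/π = 142°.

β_min ≈ 142°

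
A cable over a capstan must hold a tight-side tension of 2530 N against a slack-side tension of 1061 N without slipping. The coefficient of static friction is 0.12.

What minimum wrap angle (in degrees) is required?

β_min ≈ 415°

T₂/T₁ = e^{μβ} → β = ln(T₂/T₁)/μ.
β = ln(2530/1061)/0.12 = 0.869/0.12 = 7.242 rad.
In degrees: β = 7.242 × 180/π = 415°.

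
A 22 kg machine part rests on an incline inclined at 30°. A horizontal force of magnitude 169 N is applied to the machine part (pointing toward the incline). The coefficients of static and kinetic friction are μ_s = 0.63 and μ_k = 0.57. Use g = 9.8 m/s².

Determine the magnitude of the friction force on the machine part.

f ≈ 38.6 N (down the incline)

Normal direction: N = m g cos θ + P sin θ = 271.2 N.
Parallel to the incline: P cos θ − m g sin θ = 146.4 − 107.8 = 38.56 N; the friction needed to balance this is 38.56 N acting down the slope.
Maximum static friction: μ_s N = 0.63 × 271.2 = 170.9 N.
|f_req| = 38.56 ≤ 170.9 N → the machine part is in equilibrium; friction equals the required value.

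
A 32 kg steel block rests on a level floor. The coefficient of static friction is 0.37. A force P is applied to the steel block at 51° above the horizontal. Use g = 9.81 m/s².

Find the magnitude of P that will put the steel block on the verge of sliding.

N = m g − P sin α (the pull lifts the steel block).
At impending slip, P cos α = μ_s N = μ_s (m g − P sin α).
Solving: P (cos α + μ_s sin α) = μ_s m g → P = 0.37×314/(cos 51° + 0.37 sin 51°) = 116/0.9169 = 127 N.

P ≈ 127 N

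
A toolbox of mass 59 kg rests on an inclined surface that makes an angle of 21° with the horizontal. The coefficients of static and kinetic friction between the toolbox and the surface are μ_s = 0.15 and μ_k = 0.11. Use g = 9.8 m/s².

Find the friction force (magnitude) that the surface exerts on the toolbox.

Normal force: N = m g cos θ = 59 × 9.8 × cos 21° = 539.8 N.
For equilibrium along the incline, friction must balance the weight component: f = m g sin θ = 207.2 N up the slope.
The static-friction ceiling is μ_s N = 0.15 × 539.8 = 80.97 N.
|207.2| exceeds 80.97 N, so the toolbox slips down-slope; friction is kinetic, f = μ_k N = 0.11×539.8 = 59.4 N.

f ≈ 59.4 N (up the incline)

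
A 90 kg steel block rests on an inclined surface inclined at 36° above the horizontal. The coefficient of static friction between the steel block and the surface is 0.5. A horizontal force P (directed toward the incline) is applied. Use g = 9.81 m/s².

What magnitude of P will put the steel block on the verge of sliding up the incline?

At impending motion up the slope, friction acts down-slope at its limit: f = μ_s N.
Perpendicular to the incline: N = m g cos θ + P sin θ.
Along the incline: P cos θ = m g sin θ + μ_s N = m g sin θ + μ_s (m g cos θ + P sin θ).
Solving, P (cos θ − μ_s sin θ) = m g (sin θ + μ_s cos θ), so P = 90×9.81×(sin 36° + 0.5 cos 36°)/(cos 36° − 0.5 sin 36°) = 883×0.9923/0.5151 = 1700 N.

P ≈ 1700 N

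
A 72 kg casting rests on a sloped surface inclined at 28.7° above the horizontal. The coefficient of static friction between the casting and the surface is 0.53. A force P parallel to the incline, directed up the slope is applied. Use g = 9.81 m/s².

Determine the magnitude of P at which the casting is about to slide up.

At impending motion up the slope, friction acts down-slope at its limit: f = μ_s N.
P is parallel to the surface, so N = m g cos θ = 620 N.
Along the incline: P = m g sin θ + μ_s N = 339 + 0.53×620 = 668 N.

P ≈ 668 N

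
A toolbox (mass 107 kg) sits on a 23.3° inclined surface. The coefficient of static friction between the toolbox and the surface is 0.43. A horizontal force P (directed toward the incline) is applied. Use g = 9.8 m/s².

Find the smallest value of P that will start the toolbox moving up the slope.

P ≈ 1110 N

At impending motion up the slope, friction acts down-slope at its limit: f = μ_s N.
Perpendicular to the incline: N = m g cos θ + P sin θ.
Along the incline: P cos θ = m g sin θ + μ_s N = m g sin θ + μ_s (m g cos θ + P sin θ).
Solving, P (cos θ − μ_s sin θ) = m g (sin θ + μ_s cos θ), so P = 107×9.8×(sin 23.3° + 0.43 cos 23.3°)/(cos 23.3° − 0.43 sin 23.3°) = 1050×0.7905/0.7484 = 1110 N.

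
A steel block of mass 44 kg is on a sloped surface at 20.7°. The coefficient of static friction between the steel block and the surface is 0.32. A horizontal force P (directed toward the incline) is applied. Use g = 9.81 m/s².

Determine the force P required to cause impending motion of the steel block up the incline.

At impending motion up the slope, friction acts down-slope at its limit: f = μ_s N.
Perpendicular to the incline: N = m g cos θ + P sin θ.
Along the incline: P cos θ = m g sin θ + μ_s N = m g sin θ + μ_s (m g cos θ + P sin θ).
Solving, P (cos θ − μ_s sin θ) = m g (sin θ + μ_s cos θ), so P = 44×9.81×(sin 20.7° + 0.32 cos 20.7°)/(cos 20.7° − 0.32 sin 20.7°) = 432×0.6528/0.8223 = 343 N.

P ≈ 343 N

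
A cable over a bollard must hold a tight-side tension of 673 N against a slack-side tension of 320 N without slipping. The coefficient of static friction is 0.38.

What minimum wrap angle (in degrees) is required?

β_min ≈ 112°

T₂/T₁ = e^{μβ} → β = ln(T₂/T₁)/μ.
β = ln(673/320)/0.38 = 0.7434/0.38 = 1.956 rad.
In degrees: β = 1.956 × 180/π = 112°.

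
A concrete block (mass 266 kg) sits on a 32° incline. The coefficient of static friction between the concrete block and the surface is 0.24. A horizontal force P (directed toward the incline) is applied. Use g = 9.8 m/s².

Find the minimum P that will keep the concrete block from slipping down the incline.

The concrete block tends to slide down (tan θ > μ_s), so at the point of impending slip friction acts up-slope at its limit: f = μ_s N.
Perpendicular to the incline: N = m g cos θ + P sin θ.
Along the incline: P cos θ + μ_s N = m g sin θ, i.e. P cos θ + μ_s (m g cos θ + P sin θ) = m g sin θ.
Solving, P (cos θ + μ_s sin θ) = m g (sin θ − μ_s cos θ), so P = 2610×0.3264/0.9752 = 872 N.

P_min ≈ 872 N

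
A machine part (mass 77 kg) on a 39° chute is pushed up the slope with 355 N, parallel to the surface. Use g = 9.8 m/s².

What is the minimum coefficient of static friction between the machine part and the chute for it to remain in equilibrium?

μ_s,min ≈ 0.204

N = m g cos θ = 586.4 N.
Friction must make up the shortfall along the incline: f = m g sin θ − P = 474.9 − 355 = 119.9 N.
At the threshold f = μ_s N, so μ_s,min = 119.9/586.4 = 0.204.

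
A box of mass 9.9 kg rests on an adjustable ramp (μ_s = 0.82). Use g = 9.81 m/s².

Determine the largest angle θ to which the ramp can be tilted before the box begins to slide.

θ_max ≈ 39.4°

At the slip threshold, m g sin θ = μ_s · m g cos θ, so tan θ = μ_s.
θ_max = arctan(0.82) = 39.4°.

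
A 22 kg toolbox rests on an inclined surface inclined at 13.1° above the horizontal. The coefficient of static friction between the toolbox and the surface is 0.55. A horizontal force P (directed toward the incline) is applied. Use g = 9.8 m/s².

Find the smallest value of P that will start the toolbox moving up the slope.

At impending motion up the slope, friction acts down-slope at its limit: f = μ_s N.
Perpendicular to the incline: N = m g cos θ + P sin θ.
Along the incline: P cos θ = m g sin θ + μ_s N = m g sin θ + μ_s (m g cos θ + P sin θ).
Solving, P (cos θ − μ_s sin θ) = m g (sin θ + μ_s cos θ), so P = 22×9.8×(sin 13.1° + 0.55 cos 13.1°)/(cos 13.1° − 0.55 sin 13.1°) = 216×0.7623/0.8493 = 194 N.

P ≈ 194 N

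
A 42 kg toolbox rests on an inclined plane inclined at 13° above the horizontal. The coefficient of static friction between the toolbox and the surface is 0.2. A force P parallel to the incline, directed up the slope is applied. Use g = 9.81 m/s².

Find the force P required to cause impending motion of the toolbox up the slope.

At impending motion up the slope, friction acts down-slope at its limit: f = μ_s N.
P is parallel to the surface, so N = m g cos θ = 401 N.
Along the incline: P = m g sin θ + μ_s N = 92.7 + 0.2×401 = 173 N.

P ≈ 173 N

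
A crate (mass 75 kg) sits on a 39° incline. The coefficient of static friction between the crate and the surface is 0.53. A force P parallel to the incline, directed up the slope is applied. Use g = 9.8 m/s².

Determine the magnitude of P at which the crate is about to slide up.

P ≈ 765 N

At impending motion up the slope, friction acts down-slope at its limit: f = μ_s N.
P is parallel to the surface, so N = m g cos θ = 571 N.
Along the incline: P = m g sin θ + μ_s N = 463 + 0.53×571 = 765 N.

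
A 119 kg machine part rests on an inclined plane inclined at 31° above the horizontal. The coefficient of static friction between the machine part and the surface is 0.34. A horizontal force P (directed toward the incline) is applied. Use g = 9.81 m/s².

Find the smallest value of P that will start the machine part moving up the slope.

At impending motion up the slope, friction acts down-slope at its limit: f = μ_s N.
Perpendicular to the incline: N = m g cos θ + P sin θ.
Along the incline: P cos θ = m g sin θ + μ_s N = m g sin θ + μ_s (m g cos θ + P sin θ).
Solving, P (cos θ − μ_s sin θ) = m g (sin θ + μ_s cos θ), so P = 119×9.81×(sin 31° + 0.34 cos 31°)/(cos 31° − 0.34 sin 31°) = 1170×0.8065/0.6821 = 1380 N.

P ≈ 1380 N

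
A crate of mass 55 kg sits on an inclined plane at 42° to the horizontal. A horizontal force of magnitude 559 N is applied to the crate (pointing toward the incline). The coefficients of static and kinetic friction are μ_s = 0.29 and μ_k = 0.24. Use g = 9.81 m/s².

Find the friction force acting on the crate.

Normal direction: N = m g cos θ + P sin θ = 775 N.
Along the incline, the net driving force (taking up-slope positive) is P cos θ − m g sin θ = 415.4 − 361 = 54.39 N, so equilibrium requires friction f = -54.39 N (down-slope).
The limit of static friction is μ_s N = 224.8 N.
|f_req| = 54.39 ≤ 224.8 N → the crate is in equilibrium; friction equals the required value.

f ≈ 54.4 N (down the incline)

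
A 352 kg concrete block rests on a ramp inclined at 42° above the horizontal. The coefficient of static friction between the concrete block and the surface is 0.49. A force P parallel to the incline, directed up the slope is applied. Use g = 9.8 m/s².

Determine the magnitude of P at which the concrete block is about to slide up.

P ≈ 3560 N

At impending motion up the slope, friction acts down-slope at its limit: f = μ_s N.
P is parallel to the surface, so N = m g cos θ = 2560 N.
Along the incline: P = m g sin θ + μ_s N = 2310 + 0.49×2560 = 3560 N.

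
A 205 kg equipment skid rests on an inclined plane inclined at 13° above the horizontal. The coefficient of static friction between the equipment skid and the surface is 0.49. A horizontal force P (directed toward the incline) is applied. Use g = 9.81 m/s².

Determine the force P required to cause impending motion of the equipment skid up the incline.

P ≈ 1630 N

At impending motion up the slope, friction acts down-slope at its limit: f = μ_s N.
Perpendicular to the incline: N = m g cos θ + P sin θ.
Along the incline: P cos θ = m g sin θ + μ_s N = m g sin θ + μ_s (m g cos θ + P sin θ).
Solving, P (cos θ − μ_s sin θ) = m g (sin θ + μ_s cos θ), so P = 205×9.81×(sin 13° + 0.49 cos 13°)/(cos 13° − 0.49 sin 13°) = 2010×0.7024/0.8641 = 1630 N.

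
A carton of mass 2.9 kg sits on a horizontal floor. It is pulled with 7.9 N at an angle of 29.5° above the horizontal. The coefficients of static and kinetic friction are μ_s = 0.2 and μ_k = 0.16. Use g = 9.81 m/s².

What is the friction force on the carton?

f ≈ 3.93 N

N = m g − P sin α = 28.45 − 7.9×sin 29.5° = 24.56 N.
Horizontally, friction must balance P cos α = 6.876 N.
The static-friction limit is μ_s N = 4.912 N.
6.876 > 4.912 N → the carton slides; f = μ_k N = 0.16×24.56 = 3.93 N.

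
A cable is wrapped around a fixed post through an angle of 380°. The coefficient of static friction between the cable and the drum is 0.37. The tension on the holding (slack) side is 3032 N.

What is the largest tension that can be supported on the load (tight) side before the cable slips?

T_max ≈ 35300 N

At impending slip the capstan equation gives T₂/T₁ = e^{μβ} with β in radians.
β = 380° × π/180 = 6.632 rad.
e^{μβ} = e^{0.37×6.632} = 11.63.
T₂ = T₁ · e^{μβ} = 3032 × 11.63 = 35300 N.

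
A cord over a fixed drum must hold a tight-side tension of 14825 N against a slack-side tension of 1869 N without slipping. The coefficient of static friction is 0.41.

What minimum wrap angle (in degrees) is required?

T₂/T₁ = e^{μβ} → β = ln(T₂/T₁)/μ.
β = ln(14825/1869)/0.41 = 2.071/0.41 = 5.051 rad.
In degrees: β = 5.051 × 180/π = 289°.

β_min ≈ 289°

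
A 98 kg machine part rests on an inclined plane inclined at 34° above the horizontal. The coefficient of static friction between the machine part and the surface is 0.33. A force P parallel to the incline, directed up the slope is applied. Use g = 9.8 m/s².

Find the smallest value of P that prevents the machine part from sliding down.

The machine part tends to slide down (tan θ > μ_s), so at the point of impending slip friction acts up-slope at its limit: f = μ_s N.
P is parallel to the surface, so N = m g cos θ = 796 N.
Along the incline: P + μ_s N = m g sin θ, so P = 537 − 0.33×796 = 274 N.

P_min ≈ 274 N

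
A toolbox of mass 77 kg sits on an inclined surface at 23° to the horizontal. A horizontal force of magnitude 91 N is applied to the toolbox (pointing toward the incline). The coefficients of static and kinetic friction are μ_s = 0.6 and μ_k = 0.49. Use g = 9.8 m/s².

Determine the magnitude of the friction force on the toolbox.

The horizontal push has a component P sin θ into the surface, so N = m g cos θ + P sin θ = 694.6 + 35.56 = 730.2 N.
Along the incline, the net driving force (taking up-slope positive) is P cos θ − m g sin θ = 83.77 − 294.8 = -211.1 N, so equilibrium requires friction f = 211.1 N (up-slope).
Maximum static friction: μ_s N = 0.6 × 730.2 = 438.1 N.
Since 211.1 N is within the 438.1 N limit, the toolbox stays put and friction is exactly 211 N.

f ≈ 211 N (up the incline)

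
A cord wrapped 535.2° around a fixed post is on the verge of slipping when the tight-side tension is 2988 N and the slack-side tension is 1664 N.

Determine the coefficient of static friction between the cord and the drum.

T₂/T₁ = e^{μβ} → μ = ln(T₂/T₁)/β.
β = 535.2° = 9.341 rad.
μ = ln(2988/1664)/9.341 = ln(1.796)/9.341 = 0.0627.

μ ≈ 0.0627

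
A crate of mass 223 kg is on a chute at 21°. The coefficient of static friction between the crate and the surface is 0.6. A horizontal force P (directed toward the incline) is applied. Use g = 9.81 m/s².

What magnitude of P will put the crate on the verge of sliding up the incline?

At impending motion up the slope, friction acts down-slope at its limit: f = μ_s N.
Perpendicular to the incline: N = m g cos θ + P sin θ.
Along the incline: P cos θ = m g sin θ + μ_s N = m g sin θ + μ_s (m g cos θ + P sin θ).
Solving, P (cos θ − μ_s sin θ) = m g (sin θ + μ_s cos θ), so P = 223×9.81×(sin 21° + 0.6 cos 21°)/(cos 21° − 0.6 sin 21°) = 2190×0.9185/0.7186 = 2800 N.

P ≈ 2800 N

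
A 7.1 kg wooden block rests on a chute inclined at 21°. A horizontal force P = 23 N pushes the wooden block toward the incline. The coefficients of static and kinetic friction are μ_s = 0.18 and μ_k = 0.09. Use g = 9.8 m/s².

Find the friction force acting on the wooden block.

f ≈ 3.46 N (up the incline)

The horizontal push has a component P sin θ into the surface, so N = m g cos θ + P sin θ = 64.96 + 8.242 = 73.2 N.
Parallel to the incline: P cos θ − m g sin θ = 21.47 − 24.94 = -3.463 N; the friction needed to balance this is 3.463 N acting up the slope.
The limit of static friction is μ_s N = 13.18 N.
|f_req| = 3.463 ≤ 13.18 N → the wooden block is in equilibrium; friction equals the required value.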